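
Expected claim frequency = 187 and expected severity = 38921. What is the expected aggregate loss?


E[S] = E[N] * E[X]
= 187 * 38921
= 7.2782e+06


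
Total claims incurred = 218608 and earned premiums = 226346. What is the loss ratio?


Loss ratio = claims / premiums
= 218608 / 226346
= 0.9658


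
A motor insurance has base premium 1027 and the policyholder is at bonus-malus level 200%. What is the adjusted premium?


adjusted = base * BM_level / 100
= 1027 * 200 / 100
= 1027 * 2.0
= 2054.0


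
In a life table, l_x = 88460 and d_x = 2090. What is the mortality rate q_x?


q_x = d_x / l_x
= 2090 / 88460
= 0.0236


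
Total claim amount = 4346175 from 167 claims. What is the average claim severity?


severity = total / number
= 4346175 / 167
= 26025.0


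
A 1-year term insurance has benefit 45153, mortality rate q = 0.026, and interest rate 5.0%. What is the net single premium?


NSP = benefit * q * v
v = 1/(1+i) = 0.952381
NSP = 45153 * 0.026 * 0.952381
= 1118.0743


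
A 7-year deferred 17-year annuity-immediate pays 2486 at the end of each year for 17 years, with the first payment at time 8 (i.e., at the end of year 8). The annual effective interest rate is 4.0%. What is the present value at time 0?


PV at time 7 of the 17-year annuity-immediate:
a_n = 2486 * (1-(1+0.04)^(-17))/0.04 = 30243.8528
Discount back 7 years to time 0:
PV = 30243.8528 * (1+0.04)^(-7)
= 30243.8528 * 0.759918
= 22982.8425


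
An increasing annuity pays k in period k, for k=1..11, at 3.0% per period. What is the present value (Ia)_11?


(Ia)_n = sum_{k=1}^{n} k * v^k, v = 1/(1+i)
v = 0.970874
Sum computed term by term:
(Ia)_11 = 52.7856


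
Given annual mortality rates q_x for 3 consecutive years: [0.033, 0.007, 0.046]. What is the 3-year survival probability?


p_k = 1 - q_k for each year
Survival = product of (1 - q_k)
= 0.967 * 0.993 * 0.954
= 0.9161


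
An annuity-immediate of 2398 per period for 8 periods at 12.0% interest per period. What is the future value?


FV = PMT * ((1+i)^n - 1) / i
= 2398 * ((1.12)^8 - 1) / 0.12
= 2398 * (2.475963 - 1) / 0.12
= 29494.6641


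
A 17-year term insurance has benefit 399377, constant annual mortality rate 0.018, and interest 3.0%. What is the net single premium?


NSP = benefit * sum_{k=0}^{n-1} k_p_x * q * v^(k+1)
With constant q=0.018, v=0.970874
Sum = 0.208393
NSP = 399377 * 0.208393
= 83227.2952


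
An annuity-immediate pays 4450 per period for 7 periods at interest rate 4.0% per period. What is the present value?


PV = PMT * (1 - (1+i)^(-n)) / i
= 4450 * (1 - (1+0.04)^(-7)) / 0.04
= 4450 * (1 - 0.759918) / 0.04
= 4450 * 6.002055
= 26709.1433


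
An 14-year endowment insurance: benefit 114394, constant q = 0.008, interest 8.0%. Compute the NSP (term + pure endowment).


Term component = 7235.4187
Pure endowment = 14_p_x * v^14 * benefit = 0.893642 * 0.340461 * 114394 = 34804.3942
NSP = 42039.813


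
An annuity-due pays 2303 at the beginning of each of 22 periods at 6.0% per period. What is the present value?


PV_due = PMT * (1-(1+i)^(-n))/i * (1+i)
PV_immediate = 27731.7627
PV_due = 27731.7627 * 1.06
= 29395.6685


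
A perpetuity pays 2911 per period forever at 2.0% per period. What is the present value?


PV = PMT / i
= 2911 / 0.02
= 145550.0


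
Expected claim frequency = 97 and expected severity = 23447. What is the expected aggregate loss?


E[S] = E[N] * E[X]
= 97 * 23447
= 2.2744e+06


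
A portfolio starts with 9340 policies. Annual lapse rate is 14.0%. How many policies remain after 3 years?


remaining = initial * (1 - lapse)^years
= 9340 * (1 - 0.14)^3
= 9340 * 0.636056
= 5940.763


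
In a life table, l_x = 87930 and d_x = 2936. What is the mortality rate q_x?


q_x = d_x / l_x
= 2936 / 87930
= 0.0334


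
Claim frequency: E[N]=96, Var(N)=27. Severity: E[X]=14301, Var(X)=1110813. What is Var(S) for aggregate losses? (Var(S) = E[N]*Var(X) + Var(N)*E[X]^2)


Var(S) = E[N]*Var(X) + Var(N)*E[X]^2
= 96*1110813 + 27*14301^2
= 106638048 + 5522002227
= 5.6286e+09


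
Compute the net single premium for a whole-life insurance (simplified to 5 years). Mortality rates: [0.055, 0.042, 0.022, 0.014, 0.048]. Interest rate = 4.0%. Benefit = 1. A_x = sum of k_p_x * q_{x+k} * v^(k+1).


v = 0.961538
Year 0: k_p_x=1.0, q=0.055, term=0.052885
Year 1: k_p_x=0.945, q=0.042, term=0.036696
Year 2: k_p_x=0.90531, q=0.022, term=0.017706
Year 3: k_p_x=0.885393, q=0.014, term=0.010596
Year 4: k_p_x=0.872998, q=0.048, term=0.034442
A_x = 0.1523


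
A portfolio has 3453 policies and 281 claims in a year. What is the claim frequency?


frequency = claims / policies
= 281 / 3453
= 0.0814


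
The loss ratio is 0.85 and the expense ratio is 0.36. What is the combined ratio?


Combined ratio = loss ratio + expense ratio
= 0.85 + 0.36
= 1.21


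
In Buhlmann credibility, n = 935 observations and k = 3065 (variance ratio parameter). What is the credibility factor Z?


Z = n / (n + k)
= 935 / (935 + 3065)
= 935 / 4000
= 0.2338


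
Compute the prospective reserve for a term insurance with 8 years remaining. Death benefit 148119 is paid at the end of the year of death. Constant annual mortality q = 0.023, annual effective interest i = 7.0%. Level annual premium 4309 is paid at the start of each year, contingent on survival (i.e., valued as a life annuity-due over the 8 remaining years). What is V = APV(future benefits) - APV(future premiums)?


v = 1/(1+i) = 0.934579
APV(future benefits) per unit = sum_{k=0}^{7} k_p_x * q * v^(k+1) = 0.127822
APV(future benefits) = 148119 * 0.127822 = 18932.857
Life annuity-due factor ä_{x:8} = sum_{k=0}^{7} k_p_x * v^k = 5.946499
APV(future premiums) = 4309 * 5.946499 = 25623.4628
V = 18932.857 - 25623.4628
= -6690.6057


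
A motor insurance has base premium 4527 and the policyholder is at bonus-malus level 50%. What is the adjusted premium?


adjusted = base * BM_level / 100
= 4527 * 50 / 100
= 4527 * 0.5
= 2263.5


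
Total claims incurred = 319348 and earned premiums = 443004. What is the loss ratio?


Loss ratio = claims / premiums
= 319348 / 443004
= 0.7209


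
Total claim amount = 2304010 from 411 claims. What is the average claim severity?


severity = total / number
= 2304010 / 411
= 5605.8637


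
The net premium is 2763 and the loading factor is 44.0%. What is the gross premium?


Gross = net * (1 + loading)
= 2763 * (1 + 0.44)
= 2763 * 1.44
= 3978.72


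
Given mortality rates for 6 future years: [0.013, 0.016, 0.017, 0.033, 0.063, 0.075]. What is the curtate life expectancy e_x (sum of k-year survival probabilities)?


e_x = sum_{k=1}^{n} k_p_x
k_p_x values:
  1_p_x = 0.987
  2_p_x = 0.971208
  3_p_x = 0.954697
  4_p_x = 0.923192
  5_p_x = 0.865031
  6_p_x = 0.800154
e_x = 5.5013


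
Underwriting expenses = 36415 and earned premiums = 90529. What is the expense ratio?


Expense ratio = expenses / premiums
= 36415 / 90529
= 0.4022


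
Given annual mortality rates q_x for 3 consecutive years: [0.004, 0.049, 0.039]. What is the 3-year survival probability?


p_k = 1 - q_k for each year
Survival = product of (1 - q_k)
= 0.996 * 0.951 * 0.961
= 0.9103


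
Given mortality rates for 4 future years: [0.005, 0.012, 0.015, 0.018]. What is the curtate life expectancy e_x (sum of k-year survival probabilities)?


e_x = sum_{k=1}^{n} k_p_x
k_p_x values:
  1_p_x = 0.995
  2_p_x = 0.98306
  3_p_x = 0.968314
  4_p_x = 0.950884
e_x = 3.8973


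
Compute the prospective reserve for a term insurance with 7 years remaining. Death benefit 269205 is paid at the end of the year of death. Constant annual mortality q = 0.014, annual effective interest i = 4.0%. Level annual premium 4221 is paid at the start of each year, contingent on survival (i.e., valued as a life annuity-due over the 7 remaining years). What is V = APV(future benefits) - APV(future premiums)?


v = 1/(1+i) = 0.961538
APV(future benefits) per unit = sum_{k=0}^{6} k_p_x * q * v^(k+1) = 0.080759
APV(future benefits) = 269205 * 0.080759 = 21740.6763
Life annuity-due factor ä_{x:7} = sum_{k=0}^{6} k_p_x * v^k = 5.999226
APV(future premiums) = 4221 * 5.999226 = 25322.7335
V = 21740.6763 - 25322.7335
= -3582.0572


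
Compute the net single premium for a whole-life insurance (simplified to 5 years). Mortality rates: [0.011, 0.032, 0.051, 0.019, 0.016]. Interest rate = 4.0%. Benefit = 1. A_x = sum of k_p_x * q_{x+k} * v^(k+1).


v = 0.961538
Year 0: k_p_x=1.0, q=0.011, term=0.010577
Year 1: k_p_x=0.989, q=0.032, term=0.02926
Year 2: k_p_x=0.957352, q=0.051, term=0.043405
Year 3: k_p_x=0.908527, q=0.019, term=0.014756
Year 4: k_p_x=0.891265, q=0.016, term=0.011721
A_x = 0.1097


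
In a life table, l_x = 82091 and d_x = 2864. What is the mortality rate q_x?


q_x = d_x / l_x
= 2864 / 82091
= 0.0349


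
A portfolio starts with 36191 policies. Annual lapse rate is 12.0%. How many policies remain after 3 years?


remaining = initial * (1 - lapse)^years
= 36191 * (1 - 0.12)^3
= 36191 * 0.681472
= 24663.1532


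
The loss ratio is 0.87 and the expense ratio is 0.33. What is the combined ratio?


Combined ratio = loss ratio + expense ratio
= 0.87 + 0.33
= 1.2


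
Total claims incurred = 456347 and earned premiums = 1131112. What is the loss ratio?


Loss ratio = claims / premiums
= 456347 / 1131112
= 0.4034


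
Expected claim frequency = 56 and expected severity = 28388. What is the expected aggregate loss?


E[S] = E[N] * E[X]
= 56 * 28388
= 1.5897e+06


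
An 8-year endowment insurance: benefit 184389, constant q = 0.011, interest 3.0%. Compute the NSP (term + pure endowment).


Term component = 13725.1313
Pure endowment = 8_p_x * v^8 * benefit = 0.915314 * 0.789409 * 184389 = 133231.6922
NSP = 146956.8236


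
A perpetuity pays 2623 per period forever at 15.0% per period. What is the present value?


PV = PMT / i
= 2623 / 0.15
= 17486.6667


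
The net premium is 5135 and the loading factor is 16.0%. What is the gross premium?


Gross = net * (1 + loading)
= 5135 * (1 + 0.16)
= 5135 * 1.16
= 5956.6


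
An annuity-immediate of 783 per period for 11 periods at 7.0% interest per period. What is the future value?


FV = PMT * ((1+i)^n - 1) / i
= 783 * ((1.07)^11 - 1) / 0.07
= 783 * (2.104852 - 1) / 0.07
= 12358.5583


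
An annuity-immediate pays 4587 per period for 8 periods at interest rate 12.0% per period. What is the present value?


PV = PMT * (1 - (1+i)^(-n)) / i
= 4587 * (1 - (1+0.12)^(-8)) / 0.12
= 4587 * (1 - 0.403883) / 0.12
= 4587 * 4.96764
= 22786.5636


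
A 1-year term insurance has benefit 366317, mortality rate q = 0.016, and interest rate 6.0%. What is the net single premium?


NSP = benefit * q * v
v = 1/(1+i) = 0.943396
NSP = 366317 * 0.016 * 0.943396
= 5529.3132


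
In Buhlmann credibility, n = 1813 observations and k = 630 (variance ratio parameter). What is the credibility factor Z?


Z = n / (n + k)
= 1813 / (1813 + 630)
= 1813 / 2443
= 0.7421


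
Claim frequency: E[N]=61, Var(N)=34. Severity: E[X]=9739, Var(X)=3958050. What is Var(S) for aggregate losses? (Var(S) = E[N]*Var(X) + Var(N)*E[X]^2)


Var(S) = E[N]*Var(X) + Var(N)*E[X]^2
= 61*3958050 + 34*9739^2
= 241441050 + 3224836114
= 3.4663e+09


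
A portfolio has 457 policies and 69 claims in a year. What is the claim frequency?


frequency = claims / policies
= 69 / 457
= 0.151


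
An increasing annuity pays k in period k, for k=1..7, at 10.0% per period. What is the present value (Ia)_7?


(Ia)_n = sum_{k=1}^{n} k * v^k, v = 1/(1+i)
v = 0.909091
Sum computed term by term:
(Ia)_7 = 17.6315


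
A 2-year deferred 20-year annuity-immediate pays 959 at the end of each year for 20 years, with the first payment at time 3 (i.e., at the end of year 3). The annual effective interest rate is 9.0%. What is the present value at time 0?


PV at time 2 of the 20-year annuity-immediate:
a_n = 959 * (1-(1+0.09)^(-20))/0.09 = 8754.2753
Discount back 2 years to time 0:
PV = 8754.2753 * (1+0.09)^(-2)
= 8754.2753 * 0.84168
= 7368.2984


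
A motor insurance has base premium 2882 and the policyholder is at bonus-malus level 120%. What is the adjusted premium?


adjusted = base * BM_level / 100
= 2882 * 120 / 100
= 2882 * 1.2
= 3458.4


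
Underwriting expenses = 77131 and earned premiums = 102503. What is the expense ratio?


Expense ratio = expenses / premiums
= 77131 / 102503
= 0.7525


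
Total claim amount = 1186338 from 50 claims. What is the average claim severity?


severity = total / number
= 1186338 / 50
= 23726.76


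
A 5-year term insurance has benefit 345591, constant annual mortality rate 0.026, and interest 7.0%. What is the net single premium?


NSP = benefit * sum_{k=0}^{n-1} k_p_x * q * v^(k+1)
With constant q=0.026, v=0.934579
Sum = 0.101564
NSP = 345591 * 0.101564
= 35099.6411


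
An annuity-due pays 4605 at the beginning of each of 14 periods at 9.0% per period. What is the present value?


PV_due = PMT * (1-(1+i)^(-n))/i * (1+i)
PV_immediate = 35855.2225
PV_due = 35855.2225 * 1.09
= 39082.1926


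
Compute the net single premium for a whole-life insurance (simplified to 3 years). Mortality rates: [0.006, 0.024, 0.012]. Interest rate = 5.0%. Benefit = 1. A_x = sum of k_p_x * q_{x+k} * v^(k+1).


v = 0.952381
Year 0: k_p_x=1.0, q=0.006, term=0.005714
Year 1: k_p_x=0.994, q=0.024, term=0.021638
Year 2: k_p_x=0.970144, q=0.012, term=0.010057
A_x = 0.0374


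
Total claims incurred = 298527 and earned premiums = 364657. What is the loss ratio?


Loss ratio = claims / premiums
= 298527 / 364657
= 0.8187


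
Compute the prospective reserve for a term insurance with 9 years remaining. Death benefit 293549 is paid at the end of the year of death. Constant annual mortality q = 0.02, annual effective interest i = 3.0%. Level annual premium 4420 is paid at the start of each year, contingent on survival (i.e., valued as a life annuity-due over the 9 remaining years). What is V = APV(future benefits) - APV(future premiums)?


v = 1/(1+i) = 0.970874
APV(future benefits) per unit = sum_{k=0}^{8} k_p_x * q * v^(k+1) = 0.144401
APV(future benefits) = 293549 * 0.144401 = 42388.6828
Life annuity-due factor ä_{x:9} = sum_{k=0}^{8} k_p_x * v^k = 7.436636
APV(future premiums) = 4420 * 7.436636 = 32869.9327
V = 42388.6828 - 32869.9327
= 9518.7501


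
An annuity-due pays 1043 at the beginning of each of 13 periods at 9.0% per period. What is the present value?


PV_due = PMT * (1-(1+i)^(-n))/i * (1+i)
PV_immediate = 7808.8408
PV_due = 7808.8408 * 1.09
= 8511.6365


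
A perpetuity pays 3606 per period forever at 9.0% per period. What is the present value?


PV = PMT / i
= 3606 / 0.09
= 40066.6667


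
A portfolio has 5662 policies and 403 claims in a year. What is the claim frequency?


frequency = claims / policies
= 403 / 5662
= 0.0712


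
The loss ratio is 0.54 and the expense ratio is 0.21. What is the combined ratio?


Combined ratio = loss ratio + expense ratio
= 0.54 + 0.21
= 0.75


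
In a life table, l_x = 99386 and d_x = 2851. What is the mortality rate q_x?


q_x = d_x / l_x
= 2851 / 99386
= 0.0287


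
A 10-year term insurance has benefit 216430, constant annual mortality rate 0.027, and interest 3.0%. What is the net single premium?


NSP = benefit * sum_{k=0}^{n-1} k_p_x * q * v^(k+1)
With constant q=0.027, v=0.970874
Sum = 0.205616
NSP = 216430 * 0.205616
= 44501.5044


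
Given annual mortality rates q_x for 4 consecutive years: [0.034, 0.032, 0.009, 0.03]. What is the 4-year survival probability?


p_k = 1 - q_k for each year
Survival = product of (1 - q_k)
= 0.966 * 0.968 * 0.991 * 0.97
= 0.8989


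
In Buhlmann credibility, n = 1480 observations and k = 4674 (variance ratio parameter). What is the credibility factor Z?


Z = n / (n + k)
= 1480 / (1480 + 4674)
= 1480 / 6154
= 0.2405


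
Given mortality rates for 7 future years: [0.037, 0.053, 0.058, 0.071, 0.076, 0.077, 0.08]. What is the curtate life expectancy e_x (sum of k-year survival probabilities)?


e_x = sum_{k=1}^{n} k_p_x
k_p_x values:
  1_p_x = 0.963
  2_p_x = 0.911961
  3_p_x = 0.859067
  4_p_x = 0.798073
  5_p_x = 0.73742
  6_p_x = 0.680639
  7_p_x = 0.626187
e_x = 5.5763


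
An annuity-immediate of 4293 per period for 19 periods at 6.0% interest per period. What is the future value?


FV = PMT * ((1+i)^n - 1) / i
= 4293 * ((1.06)^19 - 1) / 0.06
= 4293 * (3.0256 - 1) / 0.06
= 144931.6444


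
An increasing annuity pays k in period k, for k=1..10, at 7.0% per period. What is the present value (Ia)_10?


(Ia)_n = sum_{k=1}^{n} k * v^k, v = 1/(1+i)
v = 0.934579
Sum computed term by term:
(Ia)_10 = 34.7391


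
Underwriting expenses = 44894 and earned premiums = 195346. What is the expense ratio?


Expense ratio = expenses / premiums
= 44894 / 195346
= 0.2298


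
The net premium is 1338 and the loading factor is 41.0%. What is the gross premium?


Gross = net * (1 + loading)
= 1338 * (1 + 0.41)
= 1338 * 1.41
= 1886.58


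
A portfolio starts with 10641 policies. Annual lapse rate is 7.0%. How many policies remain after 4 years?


remaining = initial * (1 - lapse)^years
= 10641 * (1 - 0.07)^4
= 10641 * 0.748052
= 7960.0214


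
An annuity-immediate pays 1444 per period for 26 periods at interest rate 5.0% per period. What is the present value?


PV = PMT * (1 - (1+i)^(-n)) / i
= 1444 * (1 - (1+0.05)^(-26)) / 0.05
= 1444 * (1 - 0.281241) / 0.05
= 1444 * 14.375185
= 20757.7676


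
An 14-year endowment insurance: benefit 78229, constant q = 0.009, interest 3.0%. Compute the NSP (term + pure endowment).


Term component = 7536.7222
Pure endowment = 14_p_x * v^14 * benefit = 0.881112 * 0.661118 * 78229 = 45569.8706
NSP = 53106.5928


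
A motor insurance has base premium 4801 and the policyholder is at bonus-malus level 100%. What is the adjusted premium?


adjusted = base * BM_level / 100
= 4801 * 100 / 100
= 4801 * 1.0
= 4801.0


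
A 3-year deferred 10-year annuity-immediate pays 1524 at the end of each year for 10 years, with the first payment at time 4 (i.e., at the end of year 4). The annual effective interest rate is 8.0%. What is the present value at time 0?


PV at time 3 of the 10-year annuity-immediate:
a_n = 1524 * (1-(1+0.08)^(-10))/0.08 = 10226.1641
Discount back 3 years to time 0:
PV = 10226.1641 * (1+0.08)^(-3)
= 10226.1641 * 0.793832
= 8117.8587


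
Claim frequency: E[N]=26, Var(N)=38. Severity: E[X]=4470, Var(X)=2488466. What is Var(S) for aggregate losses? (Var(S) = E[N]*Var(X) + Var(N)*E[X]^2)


Var(S) = E[N]*Var(X) + Var(N)*E[X]^2
= 26*2488466 + 38*4470^2
= 64700116 + 759274200
= 8.2397e+08


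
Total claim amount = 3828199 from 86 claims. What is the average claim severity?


severity = total / number
= 3828199 / 86
= 44513.9419


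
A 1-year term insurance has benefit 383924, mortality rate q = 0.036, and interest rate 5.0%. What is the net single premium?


NSP = benefit * q * v
v = 1/(1+i) = 0.952381
NSP = 383924 * 0.036 * 0.952381
= 13163.1086


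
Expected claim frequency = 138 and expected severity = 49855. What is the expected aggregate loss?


E[S] = E[N] * E[X]
= 138 * 49855
= 6.8800e+06


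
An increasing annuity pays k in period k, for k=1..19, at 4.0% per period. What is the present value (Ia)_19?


(Ia)_n = sum_{k=1}^{n} k * v^k, v = 1/(1+i)
v = 0.961538
Sum computed term by term:
(Ia)_19 = 116.0273


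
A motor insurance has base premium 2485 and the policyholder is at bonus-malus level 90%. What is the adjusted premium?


adjusted = base * BM_level / 100
= 2485 * 90 / 100
= 2485 * 0.9
= 2236.5


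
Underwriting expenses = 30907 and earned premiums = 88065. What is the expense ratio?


Expense ratio = expenses / premiums
= 30907 / 88065
= 0.351


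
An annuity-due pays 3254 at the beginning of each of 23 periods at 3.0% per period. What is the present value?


PV_due = PMT * (1-(1+i)^(-n))/i * (1+i)
PV_immediate = 53507.5017
PV_due = 53507.5017 * 1.03
= 55112.7267


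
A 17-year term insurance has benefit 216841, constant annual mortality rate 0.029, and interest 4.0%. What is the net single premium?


NSP = benefit * sum_{k=0}^{n-1} k_p_x * q * v^(k+1)
With constant q=0.029, v=0.961538
Sum = 0.289459
NSP = 216841 * 0.289459
= 62766.653


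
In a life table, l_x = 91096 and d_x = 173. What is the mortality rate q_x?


q_x = d_x / l_x
= 173 / 91096
= 0.0019


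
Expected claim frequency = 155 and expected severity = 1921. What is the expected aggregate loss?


E[S] = E[N] * E[X]
= 155 * 1921
= 297755


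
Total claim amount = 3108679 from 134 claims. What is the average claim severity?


severity = total / number
= 3108679 / 134
= 23199.097


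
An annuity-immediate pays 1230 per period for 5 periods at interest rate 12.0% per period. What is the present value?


PV = PMT * (1 - (1+i)^(-n)) / i
= 1230 * (1 - (1+0.12)^(-5)) / 0.12
= 1230 * (1 - 0.567427) / 0.12
= 1230 * 3.604776
= 4433.8747


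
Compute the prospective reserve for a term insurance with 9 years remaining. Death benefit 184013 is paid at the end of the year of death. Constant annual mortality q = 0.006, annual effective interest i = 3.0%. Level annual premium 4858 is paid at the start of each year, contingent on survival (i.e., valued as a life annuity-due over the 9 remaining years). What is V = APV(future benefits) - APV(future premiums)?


v = 1/(1+i) = 0.970874
APV(future benefits) per unit = sum_{k=0}^{8} k_p_x * q * v^(k+1) = 0.045665
APV(future benefits) = 184013 * 0.045665 = 8402.9621
Life annuity-due factor ä_{x:9} = sum_{k=0}^{8} k_p_x * v^k = 7.839166
APV(future premiums) = 4858 * 7.839166 = 38082.6696
V = 8402.9621 - 38082.6696
= -29679.7075


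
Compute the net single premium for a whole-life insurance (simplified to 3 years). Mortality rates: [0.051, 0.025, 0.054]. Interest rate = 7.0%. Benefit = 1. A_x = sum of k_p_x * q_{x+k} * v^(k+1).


v = 0.934579
Year 0: k_p_x=1.0, q=0.051, term=0.047664
Year 1: k_p_x=0.949, q=0.025, term=0.020722
Year 2: k_p_x=0.925275, q=0.054, term=0.040786
A_x = 0.1092


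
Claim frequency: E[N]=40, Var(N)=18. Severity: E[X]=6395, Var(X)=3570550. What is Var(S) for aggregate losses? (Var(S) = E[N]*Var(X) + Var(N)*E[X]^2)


Var(S) = E[N]*Var(X) + Var(N)*E[X]^2
= 40*3570550 + 18*6395^2
= 142822000 + 736128450
= 8.7895e+08


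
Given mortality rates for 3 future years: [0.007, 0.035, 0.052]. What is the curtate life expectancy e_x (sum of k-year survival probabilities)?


e_x = sum_{k=1}^{n} k_p_x
k_p_x values:
  1_p_x = 0.993
  2_p_x = 0.958245
  3_p_x = 0.908416
e_x = 2.8597


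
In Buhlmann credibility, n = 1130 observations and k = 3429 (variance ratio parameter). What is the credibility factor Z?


Z = n / (n + k)
= 1130 / (1130 + 3429)
= 1130 / 4559
= 0.2479


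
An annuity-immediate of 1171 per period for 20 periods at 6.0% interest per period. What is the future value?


FV = PMT * ((1+i)^n - 1) / i
= 1171 * ((1.06)^20 - 1) / 0.06
= 1171 * (3.207135 - 1) / 0.06
= 43075.9273


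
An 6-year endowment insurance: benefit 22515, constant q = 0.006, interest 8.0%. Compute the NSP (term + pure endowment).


Term component = 616.0401
Pure endowment = 6_p_x * v^6 * benefit = 0.964536 * 0.63017 * 22515 = 13685.0921
NSP = 14301.1322


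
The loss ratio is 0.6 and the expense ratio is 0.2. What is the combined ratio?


Combined ratio = loss ratio + expense ratio
= 0.6 + 0.2
= 0.8


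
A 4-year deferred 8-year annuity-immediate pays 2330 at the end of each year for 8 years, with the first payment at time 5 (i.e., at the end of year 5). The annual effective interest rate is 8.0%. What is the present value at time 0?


PV at time 4 of the 8-year annuity-immediate:
a_n = 2330 * (1-(1+0.08)^(-8))/0.08 = 13389.6687
Discount back 4 years to time 0:
PV = 13389.6687 * (1+0.08)^(-4)
= 13389.6687 * 0.73503
= 9841.8062


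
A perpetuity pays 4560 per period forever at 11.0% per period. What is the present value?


PV = PMT / i
= 4560 / 0.11
= 41454.5455


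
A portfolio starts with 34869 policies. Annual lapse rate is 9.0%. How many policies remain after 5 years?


remaining = initial * (1 - lapse)^years
= 34869 * (1 - 0.09)^5
= 34869 * 0.624032
= 21759.3769


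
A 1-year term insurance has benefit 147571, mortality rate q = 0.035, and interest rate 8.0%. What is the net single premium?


NSP = benefit * q * v
v = 1/(1+i) = 0.925926
NSP = 147571 * 0.035 * 0.925926
= 4782.3935


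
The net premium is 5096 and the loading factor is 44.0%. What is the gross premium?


Gross = net * (1 + loading)
= 5096 * (1 + 0.44)
= 5096 * 1.44
= 7338.24


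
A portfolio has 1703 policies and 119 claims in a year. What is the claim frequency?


frequency = claims / policies
= 119 / 1703
= 0.0699


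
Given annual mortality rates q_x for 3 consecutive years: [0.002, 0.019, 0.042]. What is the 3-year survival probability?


p_k = 1 - q_k for each year
Survival = product of (1 - q_k)
= 0.998 * 0.981 * 0.958
= 0.9379


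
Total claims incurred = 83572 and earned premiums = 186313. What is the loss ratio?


Loss ratio = claims / premiums
= 83572 / 186313
= 0.4486


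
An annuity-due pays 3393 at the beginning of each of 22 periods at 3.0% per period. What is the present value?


PV_due = PMT * (1-(1+i)^(-n))/i * (1+i)
PV_immediate = 54073.9582
PV_due = 54073.9582 * 1.03
= 55696.1769


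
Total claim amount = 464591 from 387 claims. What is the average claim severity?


severity = total / number
= 464591 / 387
= 1200.4935


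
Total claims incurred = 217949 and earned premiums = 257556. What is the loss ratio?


Loss ratio = claims / premiums
= 217949 / 257556
= 0.8462


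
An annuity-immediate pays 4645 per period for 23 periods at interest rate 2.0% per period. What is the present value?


PV = PMT * (1 - (1+i)^(-n)) / i
= 4645 * (1 - (1+0.02)^(-23)) / 0.02
= 4645 * (1 - 0.634156) / 0.02
= 4645 * 18.292204
= 84967.2881


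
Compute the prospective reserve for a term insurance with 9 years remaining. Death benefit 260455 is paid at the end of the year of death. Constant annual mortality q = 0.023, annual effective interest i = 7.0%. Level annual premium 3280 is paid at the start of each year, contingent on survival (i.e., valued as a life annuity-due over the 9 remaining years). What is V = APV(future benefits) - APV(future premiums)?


v = 1/(1+i) = 0.934579
APV(future benefits) per unit = sum_{k=0}^{8} k_p_x * q * v^(k+1) = 0.138208
APV(future benefits) = 260455 * 0.138208 = 35996.8355
Life annuity-due factor ä_{x:9} = sum_{k=0}^{8} k_p_x * v^k = 6.429653
APV(future premiums) = 3280 * 6.429653 = 21089.2633
V = 35996.8355 - 21089.2633
= 14907.5722


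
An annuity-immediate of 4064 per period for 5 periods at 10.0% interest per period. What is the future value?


FV = PMT * ((1+i)^n - 1) / i
= 4064 * ((1.1)^5 - 1) / 0.1
= 4064 * (1.61051 - 1) / 0.1
= 24811.1264


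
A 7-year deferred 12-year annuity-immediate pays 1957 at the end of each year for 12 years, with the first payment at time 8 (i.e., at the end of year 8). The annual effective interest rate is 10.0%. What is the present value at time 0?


PV at time 7 of the 12-year annuity-immediate:
a_n = 1957 * (1-(1+0.1)^(-12))/0.1 = 13334.3949
Discount back 7 years to time 0:
PV = 13334.3949 * (1+0.1)^(-7)
= 13334.3949 * 0.513158
= 6842.653


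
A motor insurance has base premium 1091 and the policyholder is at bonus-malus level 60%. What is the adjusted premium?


adjusted = base * BM_level / 100
= 1091 * 60 / 100
= 1091 * 0.6
= 654.6


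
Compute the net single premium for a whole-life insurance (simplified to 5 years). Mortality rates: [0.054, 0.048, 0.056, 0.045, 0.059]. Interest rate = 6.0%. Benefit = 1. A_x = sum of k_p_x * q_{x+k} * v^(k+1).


v = 0.943396
Year 0: k_p_x=1.0, q=0.054, term=0.050943
Year 1: k_p_x=0.946, q=0.048, term=0.040413
Year 2: k_p_x=0.900592, q=0.056, term=0.042345
Year 3: k_p_x=0.850159, q=0.045, term=0.030303
Year 4: k_p_x=0.811902, q=0.059, term=0.035795
A_x = 0.1998


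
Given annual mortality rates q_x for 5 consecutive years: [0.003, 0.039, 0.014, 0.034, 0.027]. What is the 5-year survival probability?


p_k = 1 - q_k for each year
Survival = product of (1 - q_k)
= 0.997 * 0.961 * 0.986 * 0.966 * 0.973
= 0.8879


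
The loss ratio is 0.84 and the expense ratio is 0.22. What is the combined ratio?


Combined ratio = loss ratio + expense ratio
= 0.84 + 0.22
= 1.06


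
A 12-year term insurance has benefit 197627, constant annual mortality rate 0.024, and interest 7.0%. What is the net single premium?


NSP = benefit * sum_{k=0}^{n-1} k_p_x * q * v^(k+1)
With constant q=0.024, v=0.934579
Sum = 0.170621
NSP = 197627 * 0.170621
= 33719.2413


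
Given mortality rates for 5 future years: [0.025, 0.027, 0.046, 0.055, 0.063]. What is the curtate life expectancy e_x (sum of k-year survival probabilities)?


e_x = sum_{k=1}^{n} k_p_x
k_p_x values:
  1_p_x = 0.975
  2_p_x = 0.948675
  3_p_x = 0.905036
  4_p_x = 0.855259
  5_p_x = 0.801378
e_x = 4.4853


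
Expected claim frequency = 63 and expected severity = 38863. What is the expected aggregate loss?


E[S] = E[N] * E[X]
= 63 * 38863
= 2.4484e+06


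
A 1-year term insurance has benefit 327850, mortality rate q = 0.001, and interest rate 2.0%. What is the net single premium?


NSP = benefit * q * v
v = 1/(1+i) = 0.980392
NSP = 327850 * 0.001 * 0.980392
= 321.4216


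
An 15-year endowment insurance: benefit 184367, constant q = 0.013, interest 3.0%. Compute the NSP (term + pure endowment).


Term component = 26338.2055
Pure endowment = 15_p_x * v^15 * benefit = 0.821783 * 0.641862 * 184367 = 97248.3202
NSP = 123586.5257


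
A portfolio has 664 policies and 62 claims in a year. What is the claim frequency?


frequency = claims / policies
= 62 / 664
= 0.0934


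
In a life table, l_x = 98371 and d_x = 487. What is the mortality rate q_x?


q_x = d_x / l_x
= 487 / 98371
= 0.005


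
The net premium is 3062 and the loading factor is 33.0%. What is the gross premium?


Gross = net * (1 + loading)
= 3062 * (1 + 0.33)
= 3062 * 1.33
= 4072.46


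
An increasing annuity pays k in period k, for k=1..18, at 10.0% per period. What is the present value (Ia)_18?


(Ia)_n = sum_{k=1}^{n} k * v^k, v = 1/(1+i)
v = 0.909091
Sum computed term by term:
(Ia)_18 = 57.841


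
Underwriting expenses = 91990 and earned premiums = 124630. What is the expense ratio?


Expense ratio = expenses / premiums
= 91990 / 124630
= 0.7381


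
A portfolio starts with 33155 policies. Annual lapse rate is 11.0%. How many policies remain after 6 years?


remaining = initial * (1 - lapse)^years
= 33155 * (1 - 0.11)^6
= 33155 * 0.496981
= 16477.4147


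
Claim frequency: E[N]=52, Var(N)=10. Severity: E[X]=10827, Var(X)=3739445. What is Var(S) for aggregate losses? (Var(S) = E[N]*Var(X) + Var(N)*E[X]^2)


Var(S) = E[N]*Var(X) + Var(N)*E[X]^2
= 52*3739445 + 10*10827^2
= 194451140 + 1172239290
= 1.3667e+09


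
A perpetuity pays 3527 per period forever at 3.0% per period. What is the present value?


PV = PMT / i
= 3527 / 0.03
= 117566.6667


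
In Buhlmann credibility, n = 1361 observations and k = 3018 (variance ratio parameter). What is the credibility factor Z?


Z = n / (n + k)
= 1361 / (1361 + 3018)
= 1361 / 4379
= 0.3108


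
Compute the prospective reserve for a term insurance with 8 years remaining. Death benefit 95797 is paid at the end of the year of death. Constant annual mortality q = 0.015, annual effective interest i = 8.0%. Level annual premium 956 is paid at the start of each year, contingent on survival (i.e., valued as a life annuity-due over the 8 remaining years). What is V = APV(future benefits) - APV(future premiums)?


v = 1/(1+i) = 0.925926
APV(future benefits) per unit = sum_{k=0}^{7} k_p_x * q * v^(k+1) = 0.082304
APV(future benefits) = 95797 * 0.082304 = 7884.495
Life annuity-due factor ä_{x:8} = sum_{k=0}^{7} k_p_x * v^k = 5.925902
APV(future premiums) = 956 * 5.925902 = 5665.1624
V = 7884.495 - 5665.1624
= 2219.3326


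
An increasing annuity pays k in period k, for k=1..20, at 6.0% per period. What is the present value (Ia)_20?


(Ia)_n = sum_{k=1}^{n} k * v^k, v = 1/(1+i)
v = 0.943396
Sum computed term by term:
(Ia)_20 = 98.7004


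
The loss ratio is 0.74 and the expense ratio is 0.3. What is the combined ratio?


Combined ratio = loss ratio + expense ratio
= 0.74 + 0.3
= 1.04


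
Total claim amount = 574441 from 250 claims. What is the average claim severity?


severity = total / number
= 574441 / 250
= 2297.764


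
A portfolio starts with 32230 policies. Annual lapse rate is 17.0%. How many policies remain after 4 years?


remaining = initial * (1 - lapse)^years
= 32230 * (1 - 0.17)^4
= 32230 * 0.474583
= 15295.8169


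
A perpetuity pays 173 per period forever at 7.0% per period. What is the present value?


PV = PMT / i
= 173 / 0.07
= 2471.4286


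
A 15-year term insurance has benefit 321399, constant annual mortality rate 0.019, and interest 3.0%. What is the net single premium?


NSP = benefit * sum_{k=0}^{n-1} k_p_x * q * v^(k+1)
With constant q=0.019, v=0.970874
Sum = 0.201102
NSP = 321399 * 0.201102
= 64634.1131


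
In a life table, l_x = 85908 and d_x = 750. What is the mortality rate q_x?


q_x = d_x / l_x
= 750 / 85908
= 0.0087


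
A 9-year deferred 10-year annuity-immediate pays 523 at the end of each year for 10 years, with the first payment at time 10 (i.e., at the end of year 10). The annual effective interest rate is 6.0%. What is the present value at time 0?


PV at time 9 of the 10-year annuity-immediate:
a_n = 523 * (1-(1+0.06)^(-10))/0.06 = 3849.3255
Discount back 9 years to time 0:
PV = 3849.3255 * (1+0.06)^(-9)
= 3849.3255 * 0.591898
= 2278.4099


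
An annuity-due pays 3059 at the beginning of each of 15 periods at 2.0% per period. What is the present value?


PV_due = PMT * (1-(1+i)^(-n))/i * (1+i)
PV_immediate = 39305.897
PV_due = 39305.897 * 1.02
= 40092.015


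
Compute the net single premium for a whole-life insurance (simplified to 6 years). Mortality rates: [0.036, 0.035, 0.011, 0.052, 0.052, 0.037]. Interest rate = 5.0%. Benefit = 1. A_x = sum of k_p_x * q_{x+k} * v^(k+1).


v = 0.952381
Year 0: k_p_x=1.0, q=0.036, term=0.034286
Year 1: k_p_x=0.964, q=0.035, term=0.030603
Year 2: k_p_x=0.93026, q=0.011, term=0.00884
Year 3: k_p_x=0.920027, q=0.052, term=0.039359
Year 4: k_p_x=0.872186, q=0.052, term=0.035536
Year 5: k_p_x=0.826832, q=0.037, term=0.022829
A_x = 0.1715


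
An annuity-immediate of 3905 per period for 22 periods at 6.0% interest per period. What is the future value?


FV = PMT * ((1+i)^n - 1) / i
= 3905 * ((1.06)^22 - 1) / 0.06
= 3905 * (3.603537 - 1) / 0.06
= 169446.8935


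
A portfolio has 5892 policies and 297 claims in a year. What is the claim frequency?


frequency = claims / policies
= 297 / 5892
= 0.0504


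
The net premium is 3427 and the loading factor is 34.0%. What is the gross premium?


Gross = net * (1 + loading)
= 3427 * (1 + 0.34)
= 3427 * 1.34
= 4592.18


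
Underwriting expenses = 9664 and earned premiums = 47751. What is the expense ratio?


Expense ratio = expenses / premiums
= 9664 / 47751
= 0.2024


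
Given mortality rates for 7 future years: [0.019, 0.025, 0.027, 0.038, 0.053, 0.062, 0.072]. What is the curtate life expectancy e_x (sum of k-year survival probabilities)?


e_x = sum_{k=1}^{n} k_p_x
k_p_x values:
  1_p_x = 0.981
  2_p_x = 0.956475
  3_p_x = 0.93065
  4_p_x = 0.895285
  5_p_x = 0.847835
  6_p_x = 0.79527
  7_p_x = 0.73801
e_x = 6.1445


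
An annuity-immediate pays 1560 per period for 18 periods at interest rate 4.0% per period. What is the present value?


PV = PMT * (1 - (1+i)^(-n)) / i
= 1560 * (1 - (1+0.04)^(-18)) / 0.04
= 1560 * (1 - 0.493628) / 0.04
= 1560 * 12.659297
= 19748.5033


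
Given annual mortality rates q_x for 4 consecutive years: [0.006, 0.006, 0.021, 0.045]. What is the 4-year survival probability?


p_k = 1 - q_k for each year
Survival = product of (1 - q_k)
= 0.994 * 0.994 * 0.979 * 0.955
= 0.9238


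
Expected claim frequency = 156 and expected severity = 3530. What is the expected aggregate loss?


E[S] = E[N] * E[X]
= 156 * 3530
= 550680


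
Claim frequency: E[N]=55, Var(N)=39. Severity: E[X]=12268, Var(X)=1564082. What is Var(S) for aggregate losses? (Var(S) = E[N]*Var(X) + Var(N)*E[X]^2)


Var(S) = E[N]*Var(X) + Var(N)*E[X]^2
= 55*1564082 + 39*12268^2
= 86024510 + 5869649136
= 5.9557e+09


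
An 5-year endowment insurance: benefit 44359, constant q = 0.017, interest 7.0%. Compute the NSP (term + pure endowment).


Term component = 2995.5385
Pure endowment = 5_p_x * v^5 * benefit = 0.917841 * 0.712986 * 44359 = 29028.8912
NSP = 32024.4297


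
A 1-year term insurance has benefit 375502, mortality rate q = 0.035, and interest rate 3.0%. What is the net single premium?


NSP = benefit * q * v
v = 1/(1+i) = 0.970874
NSP = 375502 * 0.035 * 0.970874
= 12759.7767


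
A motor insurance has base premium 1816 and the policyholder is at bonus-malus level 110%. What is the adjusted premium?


adjusted = base * BM_level / 100
= 1816 * 110 / 100
= 1816 * 1.1
= 1997.6


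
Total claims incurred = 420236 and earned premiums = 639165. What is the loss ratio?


Loss ratio = claims / premiums
= 420236 / 639165
= 0.6575


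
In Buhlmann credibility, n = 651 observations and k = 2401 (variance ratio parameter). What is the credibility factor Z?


Z = n / (n + k)
= 651 / (651 + 2401)
= 651 / 3052
= 0.2133


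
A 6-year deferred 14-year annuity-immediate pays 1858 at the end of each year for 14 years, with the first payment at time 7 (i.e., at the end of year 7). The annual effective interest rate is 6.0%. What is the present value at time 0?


PV at time 6 of the 14-year annuity-immediate:
a_n = 1858 * (1-(1+0.06)^(-14))/0.06 = 17270.0801
Discount back 6 years to time 0:
PV = 17270.0801 * (1+0.06)^(-6)
= 17270.0801 * 0.704961
= 12174.725


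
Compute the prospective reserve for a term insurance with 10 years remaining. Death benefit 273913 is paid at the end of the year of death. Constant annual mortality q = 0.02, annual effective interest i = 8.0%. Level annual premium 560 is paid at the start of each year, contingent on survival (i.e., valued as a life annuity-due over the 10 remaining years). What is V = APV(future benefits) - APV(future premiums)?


v = 1/(1+i) = 0.925926
APV(future benefits) per unit = sum_{k=0}^{9} k_p_x * q * v^(k+1) = 0.124307
APV(future benefits) = 273913 * 0.124307 = 34049.4236
Life annuity-due factor ä_{x:10} = sum_{k=0}^{9} k_p_x * v^k = 6.712602
APV(future premiums) = 560 * 6.712602 = 3759.057
V = 34049.4236 - 3759.057
= 30290.3667


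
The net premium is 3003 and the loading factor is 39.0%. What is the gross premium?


Gross = net * (1 + loading)
= 3003 * (1 + 0.39)
= 3003 * 1.39
= 4174.17


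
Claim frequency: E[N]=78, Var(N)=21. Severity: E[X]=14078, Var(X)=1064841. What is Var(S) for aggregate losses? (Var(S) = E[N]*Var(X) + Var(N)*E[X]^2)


Var(S) = E[N]*Var(X) + Var(N)*E[X]^2
= 78*1064841 + 21*14078^2
= 83057598 + 4161991764
= 4.2450e+09


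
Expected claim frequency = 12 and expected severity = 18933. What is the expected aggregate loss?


E[S] = E[N] * E[X]
= 12 * 18933
= 227196


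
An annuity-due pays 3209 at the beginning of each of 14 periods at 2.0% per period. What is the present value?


PV_due = PMT * (1-(1+i)^(-n))/i * (1+i)
PV_immediate = 38848.9523
PV_due = 38848.9523 * 1.02
= 39625.9314


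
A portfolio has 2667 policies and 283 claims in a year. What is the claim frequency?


frequency = claims / policies
= 283 / 2667
= 0.1061
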